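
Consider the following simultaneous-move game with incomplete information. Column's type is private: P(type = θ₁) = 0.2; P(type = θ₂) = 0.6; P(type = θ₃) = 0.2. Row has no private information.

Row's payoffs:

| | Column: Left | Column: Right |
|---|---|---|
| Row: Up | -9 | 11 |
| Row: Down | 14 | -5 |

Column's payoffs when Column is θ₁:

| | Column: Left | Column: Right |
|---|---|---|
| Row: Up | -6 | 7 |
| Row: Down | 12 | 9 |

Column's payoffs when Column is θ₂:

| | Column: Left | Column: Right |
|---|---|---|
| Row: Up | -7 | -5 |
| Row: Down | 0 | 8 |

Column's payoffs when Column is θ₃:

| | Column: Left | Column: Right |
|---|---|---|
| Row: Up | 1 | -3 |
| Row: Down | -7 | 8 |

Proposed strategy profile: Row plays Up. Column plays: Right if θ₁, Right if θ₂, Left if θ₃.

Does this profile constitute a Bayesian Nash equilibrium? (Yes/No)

Yes

Row plays Up: E[Up] = 0.2·(11) + 0.6·(11) + 0.2·(-9) = 7; E[Down] = -1.2. Best-responding. ✓
Column (type θ₁), facing Up: Left gives -6, Right gives 7. Proposed Right is best. ✓
Column (type θ₂), facing Up: Left gives -7, Right gives -5. Proposed Right is best. ✓
Column (type θ₃), facing Up: Left gives 1, Right gives -3. Proposed Left is best. ✓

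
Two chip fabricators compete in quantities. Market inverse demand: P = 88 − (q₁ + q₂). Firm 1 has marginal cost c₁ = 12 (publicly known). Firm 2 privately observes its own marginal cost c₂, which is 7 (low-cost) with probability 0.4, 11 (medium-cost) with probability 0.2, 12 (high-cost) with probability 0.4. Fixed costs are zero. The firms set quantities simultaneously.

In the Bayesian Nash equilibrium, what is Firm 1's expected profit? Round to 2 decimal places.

605.16

Type-c best response for Firm 2: q₂(c) = (88 − c)/2 − q₁/2.
Firm 1 maximizes expected profit; its first-order condition is 88 − 2q₁ − E[q₂] − 12 = 0.
Substituting E[q₂] and solving: E[c₂] = 9.8, so q₁ = (88 − 2·12 + 9.8)/3 = 24.6.
E[P] = 88 − (q₁ + E[q₂]) = 36.6; Firm 1's expected profit = (E[P] − 12)·q₁ = (36.6 − 12)·24.6 = 605.16.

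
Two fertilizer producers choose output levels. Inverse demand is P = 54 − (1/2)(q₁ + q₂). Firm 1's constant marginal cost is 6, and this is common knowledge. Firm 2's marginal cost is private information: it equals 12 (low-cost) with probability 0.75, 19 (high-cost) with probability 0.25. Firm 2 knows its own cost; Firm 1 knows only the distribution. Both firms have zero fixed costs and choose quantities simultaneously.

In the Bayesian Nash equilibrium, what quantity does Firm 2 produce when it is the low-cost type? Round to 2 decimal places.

Each type of Firm 2 best-responds to q₁; Firm 1 best-responds to the expected q₂ over Firm 2's types.
Firm 2 with cost c maximizes (54 − (1/2)(q₁+q₂) − c)·q₂, giving q₂(c) = (54 − c − (1/2)q₁).
E[c₂] = 0.75·12 + 0.25·19 = 13.75
Firm 1's FOC against E[q₂] yields q₁ = (54 − 2·6 + E[c₂])/(3/2) = (54 − 12 + 13.75)/(3/2) = 37.1667.
q₂(low-cost) = (54 − 12 − (1/2)·37.1667) = 23.4167.

23.42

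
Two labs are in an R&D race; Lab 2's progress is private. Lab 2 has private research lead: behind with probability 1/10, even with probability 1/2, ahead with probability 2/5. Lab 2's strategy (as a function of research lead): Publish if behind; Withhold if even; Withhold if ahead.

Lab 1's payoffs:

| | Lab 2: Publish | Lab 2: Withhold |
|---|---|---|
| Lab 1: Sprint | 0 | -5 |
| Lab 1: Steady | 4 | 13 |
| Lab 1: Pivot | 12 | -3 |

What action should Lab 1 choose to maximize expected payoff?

Steady

E[Sprint] = 1/10·(0) + 1/2·(-5) + 2/5·(-5) = -9/2
E[Steady] = 1/10·(4) + 1/2·(13) + 2/5·(13) = 121/10
E[Pivot] = 1/10·(12) + 1/2·(-3) + 2/5·(-3) = -3/2
Best response: Steady (121/10 is the largest).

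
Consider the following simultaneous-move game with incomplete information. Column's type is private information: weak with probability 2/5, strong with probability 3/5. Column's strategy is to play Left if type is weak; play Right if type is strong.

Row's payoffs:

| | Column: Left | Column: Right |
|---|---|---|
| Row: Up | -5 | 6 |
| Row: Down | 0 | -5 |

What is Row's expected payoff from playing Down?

E[Down] = 2/5·0 + 3/5·(-5) = 0 + (-3) = -3

-3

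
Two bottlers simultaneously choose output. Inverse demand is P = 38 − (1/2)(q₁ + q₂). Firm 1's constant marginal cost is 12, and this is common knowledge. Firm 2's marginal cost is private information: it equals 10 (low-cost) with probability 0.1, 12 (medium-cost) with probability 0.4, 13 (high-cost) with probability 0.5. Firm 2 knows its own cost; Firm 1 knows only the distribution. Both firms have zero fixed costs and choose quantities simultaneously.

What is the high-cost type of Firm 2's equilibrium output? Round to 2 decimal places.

16.23

Each type of Firm 2 best-responds to q₁; Firm 1 best-responds to the expected q₂ over Firm 2's types.
Firm 2 with cost c maximizes (38 − (1/2)(q₁+q₂) − c)·q₂, giving q₂(c) = (38 − c − (1/2)q₁).
E[c₂] = 0.1·10 + 0.4·12 + 0.5·13 = 12.3
Firm 1's FOC against E[q₂] yields q₁ = (38 − 2·12 + E[c₂])/(3/2) = (38 − 24 + 12.3)/(3/2) = 17.5333.
q₂(high-cost) = (38 − 13 − (1/2)·17.5333) = 16.2333.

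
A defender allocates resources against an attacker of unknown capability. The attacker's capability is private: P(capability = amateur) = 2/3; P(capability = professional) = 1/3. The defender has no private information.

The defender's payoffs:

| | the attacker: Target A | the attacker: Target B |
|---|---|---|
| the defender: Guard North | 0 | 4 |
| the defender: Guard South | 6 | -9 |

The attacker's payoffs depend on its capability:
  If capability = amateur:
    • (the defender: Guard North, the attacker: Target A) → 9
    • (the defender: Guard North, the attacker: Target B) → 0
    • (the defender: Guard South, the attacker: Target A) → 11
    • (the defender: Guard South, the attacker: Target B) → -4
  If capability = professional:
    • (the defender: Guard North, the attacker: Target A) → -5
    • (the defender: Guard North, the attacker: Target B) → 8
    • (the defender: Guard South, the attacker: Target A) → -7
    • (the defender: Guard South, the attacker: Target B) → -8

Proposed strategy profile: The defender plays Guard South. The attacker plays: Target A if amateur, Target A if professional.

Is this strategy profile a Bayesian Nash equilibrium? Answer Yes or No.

A profile is a BNE iff every type of every player is best-responding given beliefs about the other side.
The defender plays Guard South: E[Guard South] = 2/3·(6) + 1/3·(6) = 6; E[Guard North] = 0. Best-responding. ✓
The attacker (capability amateur), facing Guard South: Target A gives 11, Target B gives -4. Proposed Target A is best. ✓
The attacker (capability professional), facing Guard South: Target A gives -7, Target B gives -8. Proposed Target A is best. ✓

Yes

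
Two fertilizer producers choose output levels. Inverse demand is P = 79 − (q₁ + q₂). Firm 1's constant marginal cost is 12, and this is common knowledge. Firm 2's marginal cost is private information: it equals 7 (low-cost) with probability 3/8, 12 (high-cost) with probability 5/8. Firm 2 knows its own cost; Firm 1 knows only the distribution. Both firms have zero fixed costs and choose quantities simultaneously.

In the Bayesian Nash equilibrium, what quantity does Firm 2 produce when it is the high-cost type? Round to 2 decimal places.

Type-c best response for Firm 2: q₂(c) = (79 − c)/2 − q₁/2.
Firm 1 maximizes expected profit; its first-order condition is 79 − 2q₁ − E[q₂] − 12 = 0.
Substituting E[q₂] and solving: E[c₂] = 10.125, so q₁ = (79 − 2·12 + 10.125)/3 = 21.7083.
q₂(high-cost) = (79 − 12 − 21.7083)/2 = 22.6458.

22.65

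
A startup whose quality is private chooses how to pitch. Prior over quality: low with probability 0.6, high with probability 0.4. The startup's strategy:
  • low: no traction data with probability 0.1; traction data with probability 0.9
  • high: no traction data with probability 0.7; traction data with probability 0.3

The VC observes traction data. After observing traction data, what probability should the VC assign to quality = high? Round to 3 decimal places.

Apply Bayes' rule using the sender's strategy as the likelihood.
P(traction data) = 0.6·0.9 + 0.4·0.3 = 0.66
P(high | traction data) = (0.4·0.3) / 0.66 = 0.12 / 0.66 = 0.181818

0.182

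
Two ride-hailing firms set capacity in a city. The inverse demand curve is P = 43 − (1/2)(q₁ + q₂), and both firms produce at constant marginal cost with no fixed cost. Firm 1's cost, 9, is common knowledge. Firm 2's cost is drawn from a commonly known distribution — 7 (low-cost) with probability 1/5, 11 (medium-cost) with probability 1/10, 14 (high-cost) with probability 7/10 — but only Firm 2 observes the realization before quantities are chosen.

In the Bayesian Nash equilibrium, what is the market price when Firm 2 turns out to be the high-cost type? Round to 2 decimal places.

22.28

Each type of Firm 2 best-responds to q₁; Firm 1 best-responds to the expected q₂ over Firm 2's types.
Firm 2 with cost c maximizes (43 − (1/2)(q₁+q₂) − c)·q₂, giving q₂(c) = (43 − c − (1/2)q₁).
E[c₂] = 1/5·7 + 1/10·11 + 7/10·14 = 12.3
Firm 1's FOC against E[q₂] yields q₁ = (43 − 2·9 + E[c₂])/(3/2) = (43 − 18 + 12.3)/(3/2) = 24.8667.
q₂(high-cost) = 16.5667, so P = 43 − (1/2)·(24.8667 + 16.5667) = 22.2833.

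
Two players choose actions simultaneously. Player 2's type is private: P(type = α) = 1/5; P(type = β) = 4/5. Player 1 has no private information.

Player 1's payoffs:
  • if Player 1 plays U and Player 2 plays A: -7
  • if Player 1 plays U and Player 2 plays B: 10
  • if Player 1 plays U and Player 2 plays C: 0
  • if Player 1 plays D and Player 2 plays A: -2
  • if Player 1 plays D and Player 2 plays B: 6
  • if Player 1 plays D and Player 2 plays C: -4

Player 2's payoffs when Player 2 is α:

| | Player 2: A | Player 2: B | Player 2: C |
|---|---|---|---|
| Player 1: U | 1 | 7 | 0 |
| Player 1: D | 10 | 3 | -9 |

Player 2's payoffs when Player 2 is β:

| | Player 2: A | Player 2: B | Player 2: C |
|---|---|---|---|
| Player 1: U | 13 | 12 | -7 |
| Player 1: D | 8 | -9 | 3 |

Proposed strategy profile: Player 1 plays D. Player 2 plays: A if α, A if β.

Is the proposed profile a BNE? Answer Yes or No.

Yes

A profile is a BNE iff every type of every player is best-responding given beliefs about the other side.
Player 1 plays D: E[D] = 1/5·(-2) + 4/5·(-2) = -2; E[U] = -7. Best-responding. ✓
Player 2 (type α), facing D: A gives 10, B gives 3, C gives -9. Proposed A is best. ✓
Player 2 (type β), facing D: A gives 8, B gives -9, C gives 3. Proposed A is best. ✓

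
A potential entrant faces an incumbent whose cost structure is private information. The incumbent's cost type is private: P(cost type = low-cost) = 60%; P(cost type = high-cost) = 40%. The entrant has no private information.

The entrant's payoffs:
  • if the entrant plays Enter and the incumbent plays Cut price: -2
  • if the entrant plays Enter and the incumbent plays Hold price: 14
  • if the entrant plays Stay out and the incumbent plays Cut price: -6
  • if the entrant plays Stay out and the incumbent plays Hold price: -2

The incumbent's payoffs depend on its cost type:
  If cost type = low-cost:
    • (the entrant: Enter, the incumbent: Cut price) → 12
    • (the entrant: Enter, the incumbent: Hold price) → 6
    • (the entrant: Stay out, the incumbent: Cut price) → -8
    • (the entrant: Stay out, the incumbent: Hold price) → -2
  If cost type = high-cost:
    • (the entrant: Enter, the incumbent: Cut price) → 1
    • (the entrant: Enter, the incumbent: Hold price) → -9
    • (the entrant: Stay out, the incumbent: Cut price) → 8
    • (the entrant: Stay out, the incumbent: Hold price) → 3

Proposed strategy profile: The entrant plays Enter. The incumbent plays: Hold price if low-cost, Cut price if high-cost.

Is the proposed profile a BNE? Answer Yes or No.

The entrant plays Enter: E[Enter] = 0.6·(14) + 0.4·(-2) = 7.6; E[Stay out] = -3.6. Best-responding. ✓
The incumbent (cost type low-cost), facing Enter: Cut price gives 12, Hold price gives 6. Proposed Hold price is not best — profitable deviation exists. ✗
The incumbent (cost type high-cost), facing Enter: Cut price gives 1, Hold price gives -9. Proposed Cut price is best. ✓

No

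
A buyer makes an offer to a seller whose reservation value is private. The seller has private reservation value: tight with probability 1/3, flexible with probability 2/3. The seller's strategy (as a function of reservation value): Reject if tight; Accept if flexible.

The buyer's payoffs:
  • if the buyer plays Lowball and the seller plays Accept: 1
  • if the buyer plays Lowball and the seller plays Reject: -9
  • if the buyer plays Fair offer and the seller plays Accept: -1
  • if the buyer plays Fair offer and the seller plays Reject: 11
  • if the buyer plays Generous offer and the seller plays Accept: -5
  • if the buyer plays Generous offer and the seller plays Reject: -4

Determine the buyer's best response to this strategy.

E[Lowball] = 1/3·(-9) + 2/3·(1) = -7/3
E[Fair offer] = 1/3·(11) + 2/3·(-1) = 3
E[Generous offer] = 1/3·(-4) + 2/3·(-5) = -14/3
Best response: Fair offer (3 is the largest).

Fair offer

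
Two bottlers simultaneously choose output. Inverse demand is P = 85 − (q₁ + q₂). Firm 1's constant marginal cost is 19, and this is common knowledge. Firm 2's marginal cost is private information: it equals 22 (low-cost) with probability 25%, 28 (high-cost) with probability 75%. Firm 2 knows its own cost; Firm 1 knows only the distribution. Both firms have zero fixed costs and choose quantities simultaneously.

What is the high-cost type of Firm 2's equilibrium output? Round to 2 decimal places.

16.25

Type-c best response for Firm 2: q₂(c) = (85 − c)/2 − q₁/2.
Firm 1 maximizes expected profit; its first-order condition is 85 − 2q₁ − E[q₂] − 19 = 0.
Substituting E[q₂] and solving: E[c₂] = 26.5, so q₁ = (85 − 2·19 + 26.5)/3 = 24.5.
q₂(high-cost) = (85 − 28 − 24.5)/2 = 16.25.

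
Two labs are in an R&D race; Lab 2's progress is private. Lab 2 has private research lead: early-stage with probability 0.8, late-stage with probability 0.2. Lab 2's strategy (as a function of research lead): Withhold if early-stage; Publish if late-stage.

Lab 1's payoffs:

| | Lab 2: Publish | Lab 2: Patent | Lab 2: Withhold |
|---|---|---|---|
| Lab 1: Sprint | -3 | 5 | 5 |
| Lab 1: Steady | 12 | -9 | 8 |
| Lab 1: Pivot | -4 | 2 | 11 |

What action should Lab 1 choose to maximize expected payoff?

Steady

E[Sprint] = 0.8·(5) + 0.2·(-3) = 3.4
E[Steady] = 0.8·(8) + 0.2·(12) = 8.8
E[Pivot] = 0.8·(11) + 0.2·(-4) = 8
Best response: Steady (8.8 is the largest).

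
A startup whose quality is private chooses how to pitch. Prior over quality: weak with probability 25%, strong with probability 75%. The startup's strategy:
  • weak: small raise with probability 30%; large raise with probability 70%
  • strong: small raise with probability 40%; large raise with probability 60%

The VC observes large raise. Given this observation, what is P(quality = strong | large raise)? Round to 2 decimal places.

P(large raise) = 0.25·0.7 + 0.75·0.6 = 0.625
P(strong | large raise) = (0.75·0.6) / 0.625 = 0.45 / 0.625 = 0.72

0.72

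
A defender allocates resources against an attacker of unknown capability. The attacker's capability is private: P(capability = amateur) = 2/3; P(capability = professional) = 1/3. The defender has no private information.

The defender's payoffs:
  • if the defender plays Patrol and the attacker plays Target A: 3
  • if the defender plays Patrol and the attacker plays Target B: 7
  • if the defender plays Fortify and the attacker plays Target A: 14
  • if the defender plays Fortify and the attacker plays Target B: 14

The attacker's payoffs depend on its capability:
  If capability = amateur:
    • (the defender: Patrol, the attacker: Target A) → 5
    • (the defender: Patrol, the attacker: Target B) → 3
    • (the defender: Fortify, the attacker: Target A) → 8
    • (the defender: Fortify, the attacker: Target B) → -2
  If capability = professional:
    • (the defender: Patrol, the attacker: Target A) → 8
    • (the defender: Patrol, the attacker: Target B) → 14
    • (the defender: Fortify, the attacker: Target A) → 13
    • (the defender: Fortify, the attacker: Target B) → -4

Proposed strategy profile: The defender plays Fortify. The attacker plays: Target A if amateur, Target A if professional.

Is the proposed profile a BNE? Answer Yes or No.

A profile is a BNE iff every type of every player is best-responding given beliefs about the other side.
The defender plays Fortify: E[Fortify] = 2/3·(14) + 1/3·(14) = 14; E[Patrol] = 3. Best-responding. ✓
The attacker (capability amateur), facing Fortify: Target A gives 8, Target B gives -2. Proposed Target A is best. ✓
The attacker (capability professional), facing Fortify: Target A gives 13, Target B gives -4. Proposed Target A is best. ✓

Yes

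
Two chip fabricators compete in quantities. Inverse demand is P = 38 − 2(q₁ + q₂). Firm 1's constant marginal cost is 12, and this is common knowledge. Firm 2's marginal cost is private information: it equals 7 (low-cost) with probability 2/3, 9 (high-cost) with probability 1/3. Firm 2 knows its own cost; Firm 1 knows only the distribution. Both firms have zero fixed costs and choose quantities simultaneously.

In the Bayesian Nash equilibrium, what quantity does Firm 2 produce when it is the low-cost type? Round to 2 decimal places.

Type-c best response for Firm 2: q₂(c) = (38 − c)/4 − q₁/2.
Firm 1 maximizes expected profit; its first-order condition is 38 − 4q₁ − 2E[q₂] − 12 = 0.
Substituting E[q₂] and solving: E[c₂] = 7.66667, so q₁ = (38 − 2·12 + 7.66667)/6 = 3.61111.
q₂(low-cost) = (38 − 7 − 2·3.61111)/4 = 5.94444.

5.94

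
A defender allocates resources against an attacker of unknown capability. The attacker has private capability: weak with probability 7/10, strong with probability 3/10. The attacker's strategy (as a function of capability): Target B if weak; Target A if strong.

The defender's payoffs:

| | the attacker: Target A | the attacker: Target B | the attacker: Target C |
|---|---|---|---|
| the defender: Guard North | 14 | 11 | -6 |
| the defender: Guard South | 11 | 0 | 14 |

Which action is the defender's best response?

Guard North

Compute the defender's expected payoff for each action, taking the expectation over the attacker's type.
E[Guard North] = 7/10·(11) + 3/10·(14) = 119/10
E[Guard South] = 7/10·(0) + 3/10·(11) = 33/10
Best response: Guard North (119/10 is the largest).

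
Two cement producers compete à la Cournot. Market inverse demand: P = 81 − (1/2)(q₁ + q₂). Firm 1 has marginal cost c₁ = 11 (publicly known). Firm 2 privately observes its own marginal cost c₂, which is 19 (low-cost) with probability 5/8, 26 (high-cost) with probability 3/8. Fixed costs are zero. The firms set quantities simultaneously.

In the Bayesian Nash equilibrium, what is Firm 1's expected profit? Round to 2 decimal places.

1444.53

Type-c best response for Firm 2: q₂(c) = (81 − c) − q₁/2.
Firm 1 maximizes expected profit; its first-order condition is 81 − q₁ − (1/2)E[q₂] − 11 = 0.
Substituting E[q₂] and solving: E[c₂] = 21.625, so q₁ = (81 − 2·11 + 21.625)/(3/2) = 53.75.
E[P] = 81 − (1/2)·(q₁ + E[q₂]) = 37.875; Firm 1's expected profit = (E[P] − 11)·q₁ = (37.875 − 11)·53.75 = 1444.53.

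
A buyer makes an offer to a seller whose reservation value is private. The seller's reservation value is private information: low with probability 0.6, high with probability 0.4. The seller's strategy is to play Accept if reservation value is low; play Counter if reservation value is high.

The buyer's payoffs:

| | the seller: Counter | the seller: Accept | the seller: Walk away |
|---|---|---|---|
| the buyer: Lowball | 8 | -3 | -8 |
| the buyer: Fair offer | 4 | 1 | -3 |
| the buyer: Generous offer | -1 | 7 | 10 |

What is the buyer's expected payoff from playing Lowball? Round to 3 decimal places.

1.400

Take the expectation over the seller's reservation value, weighting each type's action by its prior probability.
E[Lowball] = 0.6·(-3) + 0.4·8 = (-1.8) + 3.2 = 1.4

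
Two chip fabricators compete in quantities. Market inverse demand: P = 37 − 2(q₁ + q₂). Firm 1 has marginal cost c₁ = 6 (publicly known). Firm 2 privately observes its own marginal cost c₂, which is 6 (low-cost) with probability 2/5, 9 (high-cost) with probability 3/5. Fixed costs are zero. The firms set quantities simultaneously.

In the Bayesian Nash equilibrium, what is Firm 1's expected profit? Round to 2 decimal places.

Each type of Firm 2 best-responds to q₁; Firm 1 best-responds to the expected q₂ over Firm 2's types.
Firm 2 with cost c maximizes (37 − 2(q₁+q₂) − c)·q₂, giving q₂(c) = (37 − c − 2q₁)/4.
E[c₂] = 2/5·6 + 3/5·9 = 7.8
Firm 1's FOC against E[q₂] yields q₁ = (37 − 2·6 + E[c₂])/6 = (37 − 12 + 7.8)/6 = 5.46667.
E[P] = 37 − 2·(q₁ + E[q₂]) = 16.9333; Firm 1's expected profit = (E[P] − 6)·q₁ = (16.9333 − 6)·5.46667 = 59.7689.

59.77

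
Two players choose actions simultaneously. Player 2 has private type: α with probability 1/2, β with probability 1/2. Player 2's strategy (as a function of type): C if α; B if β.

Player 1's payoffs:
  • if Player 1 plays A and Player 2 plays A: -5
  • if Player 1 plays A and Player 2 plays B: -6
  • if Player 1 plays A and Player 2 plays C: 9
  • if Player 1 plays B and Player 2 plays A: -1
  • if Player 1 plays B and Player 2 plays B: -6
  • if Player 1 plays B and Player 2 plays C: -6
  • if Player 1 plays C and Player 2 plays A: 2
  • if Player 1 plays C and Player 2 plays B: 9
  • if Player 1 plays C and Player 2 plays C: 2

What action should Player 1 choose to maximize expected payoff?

E[A] = 1/2·(9) + 1/2·(-6) = 3/2
E[B] = 1/2·(-6) + 1/2·(-6) = -6
E[C] = 1/2·(2) + 1/2·(9) = 11/2
Best response: C (11/2 is the largest).

C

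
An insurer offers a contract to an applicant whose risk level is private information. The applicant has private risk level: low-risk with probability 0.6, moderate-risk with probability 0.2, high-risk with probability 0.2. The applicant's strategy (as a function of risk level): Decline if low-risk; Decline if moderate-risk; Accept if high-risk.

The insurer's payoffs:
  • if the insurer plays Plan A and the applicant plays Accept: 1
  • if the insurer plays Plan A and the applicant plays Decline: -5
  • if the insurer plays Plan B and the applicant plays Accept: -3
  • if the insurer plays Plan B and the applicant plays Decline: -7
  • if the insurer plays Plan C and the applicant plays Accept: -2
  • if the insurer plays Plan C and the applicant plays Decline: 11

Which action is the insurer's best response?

Plan C

Compute the insurer's expected payoff for each action, taking the expectation over the applicant's type.
E[Plan A] = 0.6·(-5) + 0.2·(-5) + 0.2·(1) = -3.8
E[Plan B] = 0.6·(-7) + 0.2·(-7) + 0.2·(-3) = -6.2
E[Plan C] = 0.6·(11) + 0.2·(11) + 0.2·(-2) = 8.4
Best response: Plan C (8.4 is the largest).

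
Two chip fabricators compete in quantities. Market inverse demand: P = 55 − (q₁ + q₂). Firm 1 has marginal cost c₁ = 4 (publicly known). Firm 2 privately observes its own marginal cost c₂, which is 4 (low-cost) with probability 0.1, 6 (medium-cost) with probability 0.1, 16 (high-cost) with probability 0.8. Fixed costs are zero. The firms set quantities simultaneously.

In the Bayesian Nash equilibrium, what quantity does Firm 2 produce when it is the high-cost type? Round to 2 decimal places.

Firm 2 with cost c maximizes (55 − (q₁+q₂) − c)·q₂, giving q₂(c) = (55 − c − q₁)/2.
E[c₂] = 0.1·4 + 0.1·6 + 0.8·16 = 13.8
Firm 1's FOC against E[q₂] yields q₁ = (55 − 2·4 + E[c₂])/3 = (55 − 8 + 13.8)/3 = 20.2667.
q₂(high-cost) = (55 − 16 − 20.2667)/2 = 9.36667.

9.37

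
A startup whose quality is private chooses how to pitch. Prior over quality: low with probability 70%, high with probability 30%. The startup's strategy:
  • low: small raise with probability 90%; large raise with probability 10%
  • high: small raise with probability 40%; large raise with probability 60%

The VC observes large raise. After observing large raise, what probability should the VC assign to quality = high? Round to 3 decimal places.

P(large raise) = 0.7·0.1 + 0.3·0.6 = 0.25
P(high | large raise) = (0.3·0.6) / 0.25 = 0.18 / 0.25 = 0.72

0.720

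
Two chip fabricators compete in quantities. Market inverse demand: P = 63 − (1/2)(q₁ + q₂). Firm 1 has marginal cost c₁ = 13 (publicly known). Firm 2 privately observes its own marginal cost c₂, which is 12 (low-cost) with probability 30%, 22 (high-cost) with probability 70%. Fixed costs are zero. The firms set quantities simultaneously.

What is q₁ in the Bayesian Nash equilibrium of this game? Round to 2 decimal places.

37.33

Type-c best response for Firm 2: q₂(c) = (63 − c) − q₁/2.
Firm 1 maximizes expected profit; its first-order condition is 63 − q₁ − (1/2)E[q₂] − 13 = 0.
Substituting E[q₂] and solving: E[c₂] = 19, so q₁ = (63 − 2·13 + 19)/(3/2) = 37.3333.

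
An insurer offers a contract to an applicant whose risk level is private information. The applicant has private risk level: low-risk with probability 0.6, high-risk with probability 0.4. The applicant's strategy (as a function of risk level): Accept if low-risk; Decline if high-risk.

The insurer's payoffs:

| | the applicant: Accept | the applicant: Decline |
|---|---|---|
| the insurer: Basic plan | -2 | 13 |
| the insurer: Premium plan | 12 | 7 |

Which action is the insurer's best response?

Compute the insurer's expected payoff for each action, taking the expectation over the applicant's type.
E[Basic plan] = 0.6·(-2) + 0.4·(13) = 4
E[Premium plan] = 0.6·(12) + 0.4·(7) = 10
Best response: Premium plan (10 is the largest).

Premium plan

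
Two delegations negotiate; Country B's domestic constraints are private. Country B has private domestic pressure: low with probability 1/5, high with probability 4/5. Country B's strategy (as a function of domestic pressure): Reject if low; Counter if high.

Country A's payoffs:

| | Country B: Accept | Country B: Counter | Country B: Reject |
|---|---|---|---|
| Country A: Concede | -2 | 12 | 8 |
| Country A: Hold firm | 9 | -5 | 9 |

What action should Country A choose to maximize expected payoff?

E[Concede] = 1/5·(8) + 4/5·(12) = 56/5
E[Hold firm] = 1/5·(9) + 4/5·(-5) = -11/5
Best response: Concede (56/5 is the largest).

Concede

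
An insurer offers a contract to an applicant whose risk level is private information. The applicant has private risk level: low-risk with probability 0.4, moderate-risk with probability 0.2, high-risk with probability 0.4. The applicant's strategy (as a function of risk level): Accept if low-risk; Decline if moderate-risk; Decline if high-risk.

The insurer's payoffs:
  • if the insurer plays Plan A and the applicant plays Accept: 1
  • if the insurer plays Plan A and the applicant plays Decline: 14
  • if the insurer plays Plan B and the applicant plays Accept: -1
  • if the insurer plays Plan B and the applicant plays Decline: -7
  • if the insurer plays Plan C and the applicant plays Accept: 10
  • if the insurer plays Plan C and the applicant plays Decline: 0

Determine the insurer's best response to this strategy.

Plan A

Compute the insurer's expected payoff for each action, taking the expectation over the applicant's type.
E[Plan A] = 0.4·(1) + 0.2·(14) + 0.4·(14) = 8.8
E[Plan B] = 0.4·(-1) + 0.2·(-7) + 0.4·(-7) = -4.6
E[Plan C] = 0.4·(10) + 0.2·(0) + 0.4·(0) = 4
Best response: Plan A (8.8 is the largest).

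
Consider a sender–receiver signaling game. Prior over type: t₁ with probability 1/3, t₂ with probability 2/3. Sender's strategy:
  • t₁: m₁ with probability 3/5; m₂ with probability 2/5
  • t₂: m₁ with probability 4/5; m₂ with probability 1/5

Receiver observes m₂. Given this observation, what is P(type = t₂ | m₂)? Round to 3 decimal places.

Apply Bayes' rule using the sender's strategy as the likelihood.
P(m₂) = (1/3)·(2/5) + (2/3)·(1/5) = 4/15
P(t₂ | m₂) = ((2/3)·(1/5)) / (4/15) = (2/15) / (4/15) = 1/2

0.500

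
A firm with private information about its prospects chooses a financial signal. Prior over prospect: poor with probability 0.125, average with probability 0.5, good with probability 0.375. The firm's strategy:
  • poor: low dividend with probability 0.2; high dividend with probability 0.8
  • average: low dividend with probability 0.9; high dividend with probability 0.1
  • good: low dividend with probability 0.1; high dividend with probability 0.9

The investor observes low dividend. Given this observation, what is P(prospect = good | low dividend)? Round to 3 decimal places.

0.073

P(low dividend) = 0.125·0.2 + 0.5·0.9 + 0.375·0.1 = 0.5125
P(good | low dividend) = (0.375·0.1) / 0.5125 = 0.0375 / 0.5125 = 0.0731707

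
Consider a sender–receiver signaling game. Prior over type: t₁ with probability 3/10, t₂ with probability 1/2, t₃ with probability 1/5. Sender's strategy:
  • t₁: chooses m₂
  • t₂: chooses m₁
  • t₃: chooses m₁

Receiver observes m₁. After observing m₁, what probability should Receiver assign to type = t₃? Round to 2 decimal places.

Apply Bayes' rule using the sender's strategy as the likelihood.
P(m₁) = (3/10)·0 + (1/2)·1 + (1/5)·1 = 7/10
P(t₃ | m₁) = ((1/5)·1) / (7/10) = (1/5) / (7/10) = 2/7

0.29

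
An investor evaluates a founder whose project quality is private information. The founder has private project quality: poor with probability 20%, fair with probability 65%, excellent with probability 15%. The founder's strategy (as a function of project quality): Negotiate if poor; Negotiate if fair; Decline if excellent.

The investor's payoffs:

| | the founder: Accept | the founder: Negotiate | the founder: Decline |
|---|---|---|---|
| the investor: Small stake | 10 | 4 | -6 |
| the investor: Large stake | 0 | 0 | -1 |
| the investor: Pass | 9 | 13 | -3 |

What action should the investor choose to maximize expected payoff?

Pass

E[Small stake] = 0.2·(4) + 0.65·(4) + 0.15·(-6) = 2.5
E[Large stake] = 0.2·(0) + 0.65·(0) + 0.15·(-1) = -0.15
E[Pass] = 0.2·(13) + 0.65·(13) + 0.15·(-3) = 10.6
Best response: Pass (10.6 is the largest).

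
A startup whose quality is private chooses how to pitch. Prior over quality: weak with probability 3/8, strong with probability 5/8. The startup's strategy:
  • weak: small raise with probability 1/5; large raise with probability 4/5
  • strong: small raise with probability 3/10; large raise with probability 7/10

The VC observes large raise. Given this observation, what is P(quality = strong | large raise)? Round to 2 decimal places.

0.59

P(large raise) = (3/8)·(4/5) + (5/8)·(7/10) = 59/80
P(strong | large raise) = ((5/8)·(7/10)) / (59/80) = (7/16) / (59/80) = 35/59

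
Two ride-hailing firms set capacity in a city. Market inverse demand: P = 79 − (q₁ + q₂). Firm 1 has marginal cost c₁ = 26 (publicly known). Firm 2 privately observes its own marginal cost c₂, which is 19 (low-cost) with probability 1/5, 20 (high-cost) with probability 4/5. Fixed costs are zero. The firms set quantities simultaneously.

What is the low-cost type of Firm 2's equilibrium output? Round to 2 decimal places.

Each type of Firm 2 best-responds to q₁; Firm 1 best-responds to the expected q₂ over Firm 2's types.
Firm 2 with cost c maximizes (79 − (q₁+q₂) − c)·q₂, giving q₂(c) = (79 − c − q₁)/2.
E[c₂] = 1/5·19 + 4/5·20 = 19.8
Firm 1's FOC against E[q₂] yields q₁ = (79 − 2·26 + E[c₂])/3 = (79 − 52 + 19.8)/3 = 15.6.
q₂(low-cost) = (79 − 19 − 15.6)/2 = 22.2.

22.20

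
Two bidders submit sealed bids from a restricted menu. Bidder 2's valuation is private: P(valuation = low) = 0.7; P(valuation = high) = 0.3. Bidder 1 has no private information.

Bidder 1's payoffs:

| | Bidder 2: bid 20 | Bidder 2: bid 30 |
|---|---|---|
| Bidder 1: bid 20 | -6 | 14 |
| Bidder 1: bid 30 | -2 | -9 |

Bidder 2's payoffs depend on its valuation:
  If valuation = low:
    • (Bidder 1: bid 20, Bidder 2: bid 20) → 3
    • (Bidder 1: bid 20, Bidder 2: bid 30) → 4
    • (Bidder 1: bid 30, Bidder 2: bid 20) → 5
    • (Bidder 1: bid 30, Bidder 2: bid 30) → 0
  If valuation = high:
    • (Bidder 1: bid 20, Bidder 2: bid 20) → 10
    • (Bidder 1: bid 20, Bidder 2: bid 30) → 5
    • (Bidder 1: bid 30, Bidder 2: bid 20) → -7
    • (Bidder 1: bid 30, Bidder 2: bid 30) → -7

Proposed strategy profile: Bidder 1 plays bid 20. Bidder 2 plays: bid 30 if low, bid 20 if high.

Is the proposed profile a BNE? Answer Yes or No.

Yes

A profile is a BNE iff every type of every player is best-responding given beliefs about the other side.
Bidder 1 plays bid 20: E[bid 20] = 0.7·(14) + 0.3·(-6) = 8; E[bid 30] = -6.9. Best-responding. ✓
Bidder 2 (valuation low), facing bid 20: bid 20 gives 3, bid 30 gives 4. Proposed bid 30 is best. ✓
Bidder 2 (valuation high), facing bid 20: bid 20 gives 10, bid 30 gives 5. Proposed bid 20 is best. ✓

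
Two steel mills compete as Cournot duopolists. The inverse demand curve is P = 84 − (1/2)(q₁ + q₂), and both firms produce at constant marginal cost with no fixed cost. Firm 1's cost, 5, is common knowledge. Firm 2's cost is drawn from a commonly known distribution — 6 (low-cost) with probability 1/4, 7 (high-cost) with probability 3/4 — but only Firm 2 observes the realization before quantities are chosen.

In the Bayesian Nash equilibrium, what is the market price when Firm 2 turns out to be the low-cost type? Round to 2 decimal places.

Type-c best response for Firm 2: q₂(c) = (84 − c) − q₁/2.
Firm 1 maximizes expected profit; its first-order condition is 84 − q₁ − (1/2)E[q₂] − 5 = 0.
Substituting E[q₂] and solving: E[c₂] = 6.75, so q₁ = (84 − 2·5 + 6.75)/(3/2) = 53.8333.
q₂(low-cost) = 51.0833, so P = 84 − (1/2)·(53.8333 + 51.0833) = 31.5417.

31.54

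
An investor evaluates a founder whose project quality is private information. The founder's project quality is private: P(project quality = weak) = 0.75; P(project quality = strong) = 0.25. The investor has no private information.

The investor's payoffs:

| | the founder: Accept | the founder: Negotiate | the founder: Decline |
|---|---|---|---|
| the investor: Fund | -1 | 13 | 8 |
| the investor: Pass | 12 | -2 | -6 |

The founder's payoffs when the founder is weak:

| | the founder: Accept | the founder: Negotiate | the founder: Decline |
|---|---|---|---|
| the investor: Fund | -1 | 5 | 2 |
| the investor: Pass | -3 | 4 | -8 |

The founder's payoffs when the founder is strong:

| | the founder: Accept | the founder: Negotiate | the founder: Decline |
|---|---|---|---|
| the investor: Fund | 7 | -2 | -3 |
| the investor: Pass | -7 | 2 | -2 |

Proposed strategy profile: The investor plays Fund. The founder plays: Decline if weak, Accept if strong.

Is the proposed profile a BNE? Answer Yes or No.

No

A profile is a BNE iff every type of every player is best-responding given beliefs about the other side.
The investor plays Fund: E[Fund] = 0.75·(8) + 0.25·(-1) = 5.75; E[Pass] = -1.5. Best-responding. ✓
The founder (project quality weak), facing Fund: Accept gives -1, Negotiate gives 5, Decline gives 2. Proposed Decline is not best — profitable deviation exists. ✗
The founder (project quality strong), facing Fund: Accept gives 7, Negotiate gives -2, Decline gives -3. Proposed Accept is best. ✓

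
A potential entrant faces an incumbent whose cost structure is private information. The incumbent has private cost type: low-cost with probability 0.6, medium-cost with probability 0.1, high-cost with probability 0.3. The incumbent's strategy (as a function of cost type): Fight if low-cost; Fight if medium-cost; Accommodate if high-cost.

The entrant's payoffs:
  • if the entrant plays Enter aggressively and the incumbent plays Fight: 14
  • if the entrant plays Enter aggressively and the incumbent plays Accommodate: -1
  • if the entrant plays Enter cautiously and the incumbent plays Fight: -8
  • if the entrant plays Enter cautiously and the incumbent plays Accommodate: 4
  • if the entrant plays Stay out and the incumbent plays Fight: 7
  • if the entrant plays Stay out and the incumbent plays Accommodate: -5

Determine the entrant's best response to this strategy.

E[Enter aggressively] = 0.6·(14) + 0.1·(14) + 0.3·(-1) = 9.5
E[Enter cautiously] = 0.6·(-8) + 0.1·(-8) + 0.3·(4) = -4.4
E[Stay out] = 0.6·(7) + 0.1·(7) + 0.3·(-5) = 3.4
Best response: Enter aggressively (9.5 is the largest).

Enter aggressively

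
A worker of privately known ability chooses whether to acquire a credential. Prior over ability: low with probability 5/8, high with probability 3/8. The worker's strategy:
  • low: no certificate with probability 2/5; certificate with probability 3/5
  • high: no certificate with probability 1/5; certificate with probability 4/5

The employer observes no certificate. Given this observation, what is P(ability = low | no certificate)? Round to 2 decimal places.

0.77

P(no certificate) = (5/8)·(2/5) + (3/8)·(1/5) = 13/40
P(low | no certificate) = ((5/8)·(2/5)) / (13/40) = (1/4) / (13/40) = 10/13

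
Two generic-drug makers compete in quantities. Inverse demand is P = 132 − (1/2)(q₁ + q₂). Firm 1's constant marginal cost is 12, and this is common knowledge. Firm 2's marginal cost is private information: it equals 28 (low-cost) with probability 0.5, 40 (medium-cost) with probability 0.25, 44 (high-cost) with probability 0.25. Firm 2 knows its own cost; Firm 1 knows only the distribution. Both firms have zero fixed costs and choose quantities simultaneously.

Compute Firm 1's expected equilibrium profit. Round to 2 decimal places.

4544.22

Firm 2 with cost c maximizes (132 − (1/2)(q₁+q₂) − c)·q₂, giving q₂(c) = (132 − c − (1/2)q₁).
E[c₂] = 0.5·28 + 0.25·40 + 0.25·44 = 35
Firm 1's FOC against E[q₂] yields q₁ = (132 − 2·12 + E[c₂])/(3/2) = (132 − 24 + 35)/(3/2) = 95.3333.
E[P] = 132 − (1/2)·(q₁ + E[q₂]) = 59.6667; Firm 1's expected profit = (E[P] − 12)·q₁ = (59.6667 − 12)·95.3333 = 4544.22.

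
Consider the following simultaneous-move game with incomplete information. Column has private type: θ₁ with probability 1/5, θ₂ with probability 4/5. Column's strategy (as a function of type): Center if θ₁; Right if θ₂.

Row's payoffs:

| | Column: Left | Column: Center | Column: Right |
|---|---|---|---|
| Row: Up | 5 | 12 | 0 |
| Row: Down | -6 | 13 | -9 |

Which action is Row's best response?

E[Up] = 1/5·(12) + 4/5·(0) = 12/5
E[Down] = 1/5·(13) + 4/5·(-9) = -23/5
Best response: Up (12/5 is the largest).

Up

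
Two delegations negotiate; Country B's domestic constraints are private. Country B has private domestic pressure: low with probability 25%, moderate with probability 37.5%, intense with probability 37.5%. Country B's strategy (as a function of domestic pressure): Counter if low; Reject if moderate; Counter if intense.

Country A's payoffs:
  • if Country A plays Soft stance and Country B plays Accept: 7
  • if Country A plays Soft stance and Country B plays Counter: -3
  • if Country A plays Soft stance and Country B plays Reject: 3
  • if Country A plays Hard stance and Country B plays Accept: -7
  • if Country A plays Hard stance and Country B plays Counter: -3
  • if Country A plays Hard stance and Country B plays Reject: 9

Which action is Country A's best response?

Compute Country A's expected payoff for each action, taking the expectation over Country B's type.
E[Soft stance] = 0.25·(-3) + 0.375·(3) + 0.375·(-3) = -0.75
E[Hard stance] = 0.25·(-3) + 0.375·(9) + 0.375·(-3) = 1.5
Best response: Hard stance (1.5 is the largest).

Hard stance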